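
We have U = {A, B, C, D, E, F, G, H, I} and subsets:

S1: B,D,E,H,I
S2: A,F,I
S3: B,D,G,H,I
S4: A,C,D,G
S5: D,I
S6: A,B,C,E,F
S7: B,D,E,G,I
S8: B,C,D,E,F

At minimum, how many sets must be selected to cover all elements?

2

S3, S6 together cover {A, B, C, D, E, F, G, H, I} — every element.
No single set contains all 9 elements, so 2 is optimal.
Greedy (largest uncovered first) would take S1, S4, S2 — 3 sets — but 2 suffice.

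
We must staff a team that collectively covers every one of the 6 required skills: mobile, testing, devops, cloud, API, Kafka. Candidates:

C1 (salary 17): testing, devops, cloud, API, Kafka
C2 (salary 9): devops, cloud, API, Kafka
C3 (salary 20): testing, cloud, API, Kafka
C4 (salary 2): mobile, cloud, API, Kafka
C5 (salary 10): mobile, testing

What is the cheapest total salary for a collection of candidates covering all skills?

19

C1, C4 cover every skill at salary 17 + 2 = 19.
Any cover uses at least 2 candidates; among all covering selections none totals below 19.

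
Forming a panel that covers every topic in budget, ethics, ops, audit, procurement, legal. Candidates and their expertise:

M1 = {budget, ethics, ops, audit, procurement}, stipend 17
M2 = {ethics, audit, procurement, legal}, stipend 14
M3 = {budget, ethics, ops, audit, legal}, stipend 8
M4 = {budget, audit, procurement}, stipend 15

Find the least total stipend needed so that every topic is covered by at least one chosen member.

22

M2, M3 cover every topic at stipend 14 + 8 = 22.
Any cover uses at least 2 members; among all covering selections none totals below 22.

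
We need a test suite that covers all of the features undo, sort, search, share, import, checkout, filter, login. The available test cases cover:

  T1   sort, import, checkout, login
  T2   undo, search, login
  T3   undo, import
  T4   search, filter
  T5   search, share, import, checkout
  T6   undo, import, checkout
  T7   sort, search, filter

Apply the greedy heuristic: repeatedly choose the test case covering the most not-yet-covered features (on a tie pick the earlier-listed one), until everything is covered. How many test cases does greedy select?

Pick 1: T1 covers 4 new features (sort, import, checkout, login).
Pick 2: T2 covers 2 new features (undo, search).
Pick 3: T4 covers 1 new features (filter).
Pick 4: T5 covers 1 new features (share).
Greedy uses 4 test cases. (The true minimum is 3.)

4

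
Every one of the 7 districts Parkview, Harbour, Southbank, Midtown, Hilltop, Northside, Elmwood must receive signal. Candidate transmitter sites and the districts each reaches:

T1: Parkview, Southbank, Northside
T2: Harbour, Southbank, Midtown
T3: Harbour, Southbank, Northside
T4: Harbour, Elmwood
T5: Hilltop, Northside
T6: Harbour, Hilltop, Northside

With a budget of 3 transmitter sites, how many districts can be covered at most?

6

Choosing T1, T2, T4 covers {Parkview, Harbour, Southbank, Midtown, Northside, Elmwood} — 6 districts.
No choice of 3 transmitter sites does better; here Hilltop is left uncovered.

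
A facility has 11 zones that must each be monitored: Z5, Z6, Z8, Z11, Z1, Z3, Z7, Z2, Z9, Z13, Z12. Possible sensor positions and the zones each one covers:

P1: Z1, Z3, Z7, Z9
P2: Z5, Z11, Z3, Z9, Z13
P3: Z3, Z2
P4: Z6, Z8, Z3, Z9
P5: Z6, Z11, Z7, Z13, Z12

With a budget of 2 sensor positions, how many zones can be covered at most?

8

Choosing P1, P5 covers {Z6, Z11, Z1, Z3, Z7, Z9, Z13, Z12} — 8 zones.
No choice of 2 sensor positions does better; here Z5, Z8, Z2 are left uncovered.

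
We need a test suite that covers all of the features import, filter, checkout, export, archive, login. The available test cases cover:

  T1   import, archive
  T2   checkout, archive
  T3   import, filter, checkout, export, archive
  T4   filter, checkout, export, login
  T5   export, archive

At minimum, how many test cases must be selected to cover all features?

T1, T4 together cover {import, filter, checkout, export, archive, login} — every feature.
No single test case contains all 6 features, so 2 is optimal.

2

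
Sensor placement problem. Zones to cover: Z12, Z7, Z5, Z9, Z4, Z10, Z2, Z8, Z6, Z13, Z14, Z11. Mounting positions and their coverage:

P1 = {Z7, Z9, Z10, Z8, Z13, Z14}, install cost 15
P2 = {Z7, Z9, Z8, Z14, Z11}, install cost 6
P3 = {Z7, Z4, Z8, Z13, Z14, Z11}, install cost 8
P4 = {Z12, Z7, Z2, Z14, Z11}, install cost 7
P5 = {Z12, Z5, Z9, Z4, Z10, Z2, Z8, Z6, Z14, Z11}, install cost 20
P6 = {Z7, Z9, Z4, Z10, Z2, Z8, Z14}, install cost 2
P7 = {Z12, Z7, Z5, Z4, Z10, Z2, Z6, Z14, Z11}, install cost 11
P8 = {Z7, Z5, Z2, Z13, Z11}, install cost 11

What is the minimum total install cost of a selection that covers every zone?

21

P3, P6, P7 cover every zone at install cost 8 + 2 + 11 = 21.
Any cover uses at least 2 sensor positions; among all covering selections none totals below 21.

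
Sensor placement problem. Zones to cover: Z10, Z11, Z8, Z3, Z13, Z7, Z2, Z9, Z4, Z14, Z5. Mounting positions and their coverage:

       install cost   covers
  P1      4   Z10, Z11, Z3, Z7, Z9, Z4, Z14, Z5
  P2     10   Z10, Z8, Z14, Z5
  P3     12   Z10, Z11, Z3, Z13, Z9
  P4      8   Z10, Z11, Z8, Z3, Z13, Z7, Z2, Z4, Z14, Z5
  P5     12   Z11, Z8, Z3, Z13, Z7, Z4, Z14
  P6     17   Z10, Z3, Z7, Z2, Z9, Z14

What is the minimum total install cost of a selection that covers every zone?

12

P1, P4 cover every zone at install cost 4 + 8 = 12.
Any cover uses at least 2 sensor positions; among all covering selections none totals below 12.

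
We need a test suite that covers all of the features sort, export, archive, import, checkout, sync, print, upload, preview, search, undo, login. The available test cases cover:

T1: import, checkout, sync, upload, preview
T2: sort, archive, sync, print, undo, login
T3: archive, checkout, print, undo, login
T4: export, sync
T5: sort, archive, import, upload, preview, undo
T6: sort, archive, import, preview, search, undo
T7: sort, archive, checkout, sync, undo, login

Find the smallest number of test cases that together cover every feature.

T1, T2, T4, T6 together cover {sort, export, archive, import, checkout, sync, print, upload, preview, search, undo, login} — every feature.
No 3 of the 7 test cases cover everything (all 35 triples fall short), so 4 is minimum.

4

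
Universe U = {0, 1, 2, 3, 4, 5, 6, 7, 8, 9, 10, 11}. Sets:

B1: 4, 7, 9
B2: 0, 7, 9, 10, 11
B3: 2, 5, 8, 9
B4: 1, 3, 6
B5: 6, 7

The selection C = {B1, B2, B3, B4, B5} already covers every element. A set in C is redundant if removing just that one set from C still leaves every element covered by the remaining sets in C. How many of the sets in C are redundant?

Drop B1: 4 uncovered — not redundant.
Drop B2: 0, 10, 11 uncovered — not redundant.
Drop B3: 2, 5, 8 uncovered — not redundant.
Drop B4: 1, 3 uncovered — not redundant.
Drop B5: the rest still cover every element — redundant.
1 redundant: B5.

1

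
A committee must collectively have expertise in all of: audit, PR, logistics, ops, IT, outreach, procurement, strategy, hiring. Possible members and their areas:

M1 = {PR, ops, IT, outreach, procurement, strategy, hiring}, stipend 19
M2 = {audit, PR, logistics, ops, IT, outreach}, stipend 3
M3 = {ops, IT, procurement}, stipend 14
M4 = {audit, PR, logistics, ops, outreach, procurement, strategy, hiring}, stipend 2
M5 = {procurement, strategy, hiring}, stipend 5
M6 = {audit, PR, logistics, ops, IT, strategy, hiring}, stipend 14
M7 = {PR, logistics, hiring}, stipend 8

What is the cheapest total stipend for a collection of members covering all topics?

5

M2, M4 cover every topic at stipend 3 + 2 = 5.
Any cover uses at least 2 members; among all covering selections none totals below 5.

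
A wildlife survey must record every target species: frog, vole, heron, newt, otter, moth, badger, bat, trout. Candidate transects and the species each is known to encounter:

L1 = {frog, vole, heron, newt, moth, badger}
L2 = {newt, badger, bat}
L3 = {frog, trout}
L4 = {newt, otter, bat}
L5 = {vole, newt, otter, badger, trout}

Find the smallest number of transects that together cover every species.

3

L1, L2, L5 together cover {frog, vole, heron, newt, otter, moth, badger, bat, trout} — every species.
No 2 of the 5 transects cover everything (all 10 pairs fall short), so 3 is minimum.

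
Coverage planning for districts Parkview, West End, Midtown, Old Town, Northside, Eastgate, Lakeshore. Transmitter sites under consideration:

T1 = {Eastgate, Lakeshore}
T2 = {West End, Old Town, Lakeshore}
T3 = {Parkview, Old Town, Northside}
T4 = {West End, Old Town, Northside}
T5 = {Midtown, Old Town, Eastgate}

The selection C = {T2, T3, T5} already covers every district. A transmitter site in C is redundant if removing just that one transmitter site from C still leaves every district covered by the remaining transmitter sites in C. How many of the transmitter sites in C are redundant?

0

Drop T2: West End, Lakeshore uncovered — not redundant.
Drop T3: Parkview, Northside uncovered — not redundant.
Drop T5: Midtown, Eastgate uncovered — not redundant.
None of the transmitter sites in C is redundant.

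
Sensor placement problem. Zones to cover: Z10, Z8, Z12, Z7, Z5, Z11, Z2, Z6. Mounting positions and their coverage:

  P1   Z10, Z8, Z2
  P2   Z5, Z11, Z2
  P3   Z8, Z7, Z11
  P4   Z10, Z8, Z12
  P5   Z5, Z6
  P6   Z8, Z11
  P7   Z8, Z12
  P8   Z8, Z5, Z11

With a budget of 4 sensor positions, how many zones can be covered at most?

Choosing P1, P3, P4, P5 covers {Z10, Z8, Z12, Z7, Z5, Z11, Z2, Z6} — 8 zones.
That is all 8 zones.

8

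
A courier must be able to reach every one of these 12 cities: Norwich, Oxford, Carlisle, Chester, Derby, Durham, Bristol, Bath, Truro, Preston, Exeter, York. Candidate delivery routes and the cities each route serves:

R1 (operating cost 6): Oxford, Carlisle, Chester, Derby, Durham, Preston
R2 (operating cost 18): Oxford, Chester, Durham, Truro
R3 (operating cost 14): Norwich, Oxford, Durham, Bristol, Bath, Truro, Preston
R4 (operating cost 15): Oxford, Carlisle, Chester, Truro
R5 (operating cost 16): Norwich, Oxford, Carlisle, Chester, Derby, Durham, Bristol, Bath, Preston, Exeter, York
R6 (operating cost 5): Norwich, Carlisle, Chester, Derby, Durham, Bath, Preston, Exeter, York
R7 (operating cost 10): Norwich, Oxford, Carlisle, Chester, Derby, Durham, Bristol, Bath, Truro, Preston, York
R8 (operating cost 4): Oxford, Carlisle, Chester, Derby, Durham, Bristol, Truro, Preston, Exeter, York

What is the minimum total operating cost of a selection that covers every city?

R6, R8 cover every city at operating cost 5 + 4 = 9.
Any cover uses at least 2 routes; among all covering selections none totals below 9.

9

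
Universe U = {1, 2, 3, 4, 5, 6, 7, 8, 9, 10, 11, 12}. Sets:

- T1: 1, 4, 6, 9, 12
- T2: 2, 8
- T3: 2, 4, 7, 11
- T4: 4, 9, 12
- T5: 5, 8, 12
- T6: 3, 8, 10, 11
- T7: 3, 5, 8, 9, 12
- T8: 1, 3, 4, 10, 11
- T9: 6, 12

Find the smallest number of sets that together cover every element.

T1, T3, T5, T6 together cover {1, 2, 3, 4, 5, 6, 7, 8, 9, 10, 11, 12} — every element.
No 3 of the 9 sets cover everything (all 84 triples fall short), so 4 is minimum.

4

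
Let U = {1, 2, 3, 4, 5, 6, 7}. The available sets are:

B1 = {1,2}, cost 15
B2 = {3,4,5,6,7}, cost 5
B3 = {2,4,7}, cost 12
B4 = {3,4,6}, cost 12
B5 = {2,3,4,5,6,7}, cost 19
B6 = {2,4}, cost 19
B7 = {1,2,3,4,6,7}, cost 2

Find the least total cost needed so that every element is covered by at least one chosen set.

B2, B7 cover every element at cost 5 + 2 = 7.
Any cover uses at least 2 sets; among all covering selections none totals below 7.

7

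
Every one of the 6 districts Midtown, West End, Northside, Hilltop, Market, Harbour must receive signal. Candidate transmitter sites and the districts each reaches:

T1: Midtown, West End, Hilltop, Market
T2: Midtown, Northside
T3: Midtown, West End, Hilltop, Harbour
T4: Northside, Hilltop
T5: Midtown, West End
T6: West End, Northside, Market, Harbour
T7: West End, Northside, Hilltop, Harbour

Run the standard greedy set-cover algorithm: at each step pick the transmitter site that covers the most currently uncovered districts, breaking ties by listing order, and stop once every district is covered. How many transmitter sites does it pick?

Pick 1: T1 covers 4 new districts (Midtown, West End, Hilltop, Market).
Pick 2: T6 covers 2 new districts (Northside, Harbour).
Greedy uses 2 transmitter sites.

2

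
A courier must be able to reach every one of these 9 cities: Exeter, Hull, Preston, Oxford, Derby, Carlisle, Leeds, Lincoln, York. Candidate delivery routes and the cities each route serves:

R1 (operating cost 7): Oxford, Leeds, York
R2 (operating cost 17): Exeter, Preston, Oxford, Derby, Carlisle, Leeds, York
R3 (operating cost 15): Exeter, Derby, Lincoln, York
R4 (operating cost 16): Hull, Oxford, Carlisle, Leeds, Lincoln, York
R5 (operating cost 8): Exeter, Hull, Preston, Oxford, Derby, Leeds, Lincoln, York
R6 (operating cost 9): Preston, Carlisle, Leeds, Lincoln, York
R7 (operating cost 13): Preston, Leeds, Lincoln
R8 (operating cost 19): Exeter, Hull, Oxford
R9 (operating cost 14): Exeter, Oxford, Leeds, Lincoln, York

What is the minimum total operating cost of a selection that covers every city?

R5, R6 cover every city at operating cost 8 + 9 = 17.
Any cover uses at least 2 routes; among all covering selections none totals below 17.

17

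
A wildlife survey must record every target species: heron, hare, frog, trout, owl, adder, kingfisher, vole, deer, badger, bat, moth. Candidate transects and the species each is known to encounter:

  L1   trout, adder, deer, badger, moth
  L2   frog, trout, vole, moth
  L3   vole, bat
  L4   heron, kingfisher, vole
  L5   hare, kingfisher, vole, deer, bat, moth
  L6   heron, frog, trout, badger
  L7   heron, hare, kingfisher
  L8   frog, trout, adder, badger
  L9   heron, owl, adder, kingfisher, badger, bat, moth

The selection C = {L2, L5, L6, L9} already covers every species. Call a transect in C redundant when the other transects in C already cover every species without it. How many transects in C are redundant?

Drop L2: the rest still cover every species — redundant.
Drop L5: hare, deer uncovered — not redundant.
Drop L6: the rest still cover every species — redundant.
Drop L9: owl, adder uncovered — not redundant.
2 redundant: L2, L6.

2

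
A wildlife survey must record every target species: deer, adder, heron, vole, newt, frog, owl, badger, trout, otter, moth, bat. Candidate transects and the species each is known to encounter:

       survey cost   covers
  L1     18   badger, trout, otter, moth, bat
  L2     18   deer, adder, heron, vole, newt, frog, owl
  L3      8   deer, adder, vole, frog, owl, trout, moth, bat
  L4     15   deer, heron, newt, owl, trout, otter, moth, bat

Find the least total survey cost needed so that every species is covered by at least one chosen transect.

L1, L2 cover every species at survey cost 18 + 18 = 36.
Any cover uses at least 2 transects; among all covering selections none totals below 36.
Greedy by coverage-per-survey cost would pick L3, L4, L1 for 41 — worse than the optimum 36.

36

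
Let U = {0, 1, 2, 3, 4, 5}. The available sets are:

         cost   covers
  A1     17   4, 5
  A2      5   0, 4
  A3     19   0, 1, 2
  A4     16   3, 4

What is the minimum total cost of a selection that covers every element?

52

A1, A3, A4 cover every element at cost 17 + 19 + 16 = 52.
Any cover uses at least 3 sets; among all covering selections none totals below 52.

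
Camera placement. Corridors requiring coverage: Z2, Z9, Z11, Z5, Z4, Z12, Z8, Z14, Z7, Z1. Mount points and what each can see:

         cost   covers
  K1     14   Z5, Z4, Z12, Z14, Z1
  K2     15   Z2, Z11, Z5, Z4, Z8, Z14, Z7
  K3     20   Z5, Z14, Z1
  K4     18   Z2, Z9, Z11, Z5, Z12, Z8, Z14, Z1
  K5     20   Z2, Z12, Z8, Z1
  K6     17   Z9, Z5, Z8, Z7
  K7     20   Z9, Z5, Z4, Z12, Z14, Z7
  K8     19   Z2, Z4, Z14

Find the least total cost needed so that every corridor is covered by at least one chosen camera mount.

K2, K4 cover every corridor at cost 15 + 18 = 33.
Any cover uses at least 2 camera mounts; among all covering selections none totals below 33.

33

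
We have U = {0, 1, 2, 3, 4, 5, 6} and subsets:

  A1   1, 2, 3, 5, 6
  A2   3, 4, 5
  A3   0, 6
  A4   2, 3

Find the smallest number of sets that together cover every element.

A1, A2, A3 together cover {0, 1, 2, 3, 4, 5, 6} — every element.
No 2 of the 4 sets cover everything (all 6 pairs fall short), so 3 is minimum.

3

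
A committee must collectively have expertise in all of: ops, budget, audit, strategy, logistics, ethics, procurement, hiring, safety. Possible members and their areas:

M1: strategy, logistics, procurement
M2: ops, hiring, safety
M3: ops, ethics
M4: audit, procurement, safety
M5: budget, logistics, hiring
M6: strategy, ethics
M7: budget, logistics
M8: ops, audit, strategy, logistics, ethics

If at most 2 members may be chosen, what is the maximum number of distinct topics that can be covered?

Choosing M2, M8 covers {ops, audit, strategy, logistics, ethics, hiring, safety} — 7 topics.
No choice of 2 members does better; here budget, procurement are left uncovered.

7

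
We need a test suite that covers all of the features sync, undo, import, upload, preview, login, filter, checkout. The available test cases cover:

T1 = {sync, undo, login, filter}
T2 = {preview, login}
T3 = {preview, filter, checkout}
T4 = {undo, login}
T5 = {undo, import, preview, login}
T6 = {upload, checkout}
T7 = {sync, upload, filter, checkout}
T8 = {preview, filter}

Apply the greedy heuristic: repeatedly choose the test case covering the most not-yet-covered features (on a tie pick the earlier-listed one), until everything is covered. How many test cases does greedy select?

4

Pick 1: T1 covers 4 new features (sync, undo, login, filter).
Pick 2: T3 covers 2 new features (preview, checkout).
Pick 3: T5 covers 1 new features (import).
Pick 4: T6 covers 1 new features (upload).
Greedy uses 4 test cases. (The true minimum is 2.)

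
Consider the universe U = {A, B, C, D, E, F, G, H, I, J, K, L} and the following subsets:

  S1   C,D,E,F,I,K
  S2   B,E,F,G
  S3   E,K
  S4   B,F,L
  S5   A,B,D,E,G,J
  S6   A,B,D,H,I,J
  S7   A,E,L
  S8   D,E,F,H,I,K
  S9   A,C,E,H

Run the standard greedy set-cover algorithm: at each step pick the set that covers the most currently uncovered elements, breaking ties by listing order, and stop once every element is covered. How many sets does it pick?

Pick 1: S1 covers 6 new elements (C, D, E, F, I, K).
Pick 2: S5 covers 4 new elements (A, B, G, J).
Pick 3: S4 covers 1 new elements (L).
Pick 4: S6 covers 1 new elements (H).
Greedy uses 4 sets.

4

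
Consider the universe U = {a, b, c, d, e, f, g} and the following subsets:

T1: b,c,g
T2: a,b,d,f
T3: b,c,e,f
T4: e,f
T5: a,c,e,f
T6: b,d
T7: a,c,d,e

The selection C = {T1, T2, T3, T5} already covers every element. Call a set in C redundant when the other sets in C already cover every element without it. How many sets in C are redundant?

2

Drop T1: g uncovered — not redundant.
Drop T2: d uncovered — not redundant.
Drop T3: the rest still cover every element — redundant.
Drop T5: the rest still cover every element — redundant.
2 redundant: T3, T5.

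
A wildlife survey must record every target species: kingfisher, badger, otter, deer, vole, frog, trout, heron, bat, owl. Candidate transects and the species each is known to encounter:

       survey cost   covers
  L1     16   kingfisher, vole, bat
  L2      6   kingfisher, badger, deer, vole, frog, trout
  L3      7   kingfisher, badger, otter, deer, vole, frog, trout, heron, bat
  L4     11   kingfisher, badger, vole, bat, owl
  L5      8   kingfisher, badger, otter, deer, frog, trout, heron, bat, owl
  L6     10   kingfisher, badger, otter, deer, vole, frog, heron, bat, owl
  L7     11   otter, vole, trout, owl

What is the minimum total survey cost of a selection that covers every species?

L2, L5 cover every species at survey cost 6 + 8 = 14.
Any cover uses at least 2 transects; among all covering selections none totals below 14.

14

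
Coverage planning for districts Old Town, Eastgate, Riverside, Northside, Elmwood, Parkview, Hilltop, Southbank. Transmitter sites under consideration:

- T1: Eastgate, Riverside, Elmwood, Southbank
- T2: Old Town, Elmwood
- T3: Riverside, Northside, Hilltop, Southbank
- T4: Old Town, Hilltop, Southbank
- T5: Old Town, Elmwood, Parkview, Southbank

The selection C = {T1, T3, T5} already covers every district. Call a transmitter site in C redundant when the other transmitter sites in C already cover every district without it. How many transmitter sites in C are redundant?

Drop T1: Eastgate uncovered — not redundant.
Drop T3: Northside, Hilltop uncovered — not redundant.
Drop T5: Old Town, Parkview uncovered — not redundant.
None of the transmitter sites in C is redundant.

0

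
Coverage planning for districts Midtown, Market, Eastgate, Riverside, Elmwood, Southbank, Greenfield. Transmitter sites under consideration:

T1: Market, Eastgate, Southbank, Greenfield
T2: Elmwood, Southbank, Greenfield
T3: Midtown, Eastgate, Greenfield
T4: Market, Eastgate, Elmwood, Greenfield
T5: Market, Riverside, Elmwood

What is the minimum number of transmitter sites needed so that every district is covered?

3

T1, T3, T5 together cover {Midtown, Market, Eastgate, Riverside, Elmwood, Southbank, Greenfield} — every district.
No 2 of the 5 transmitter sites cover everything (all 10 pairs fall short), so 3 is minimum.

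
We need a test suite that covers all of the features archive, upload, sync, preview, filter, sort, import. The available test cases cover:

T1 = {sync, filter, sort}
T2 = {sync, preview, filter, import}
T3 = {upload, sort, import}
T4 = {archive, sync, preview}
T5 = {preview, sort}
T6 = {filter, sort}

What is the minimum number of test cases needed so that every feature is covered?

T1, T3, T4 together cover {archive, upload, sync, preview, filter, sort, import} — every feature.
No 2 of the 6 test cases cover everything (all 15 pairs fall short), so 3 is minimum.

3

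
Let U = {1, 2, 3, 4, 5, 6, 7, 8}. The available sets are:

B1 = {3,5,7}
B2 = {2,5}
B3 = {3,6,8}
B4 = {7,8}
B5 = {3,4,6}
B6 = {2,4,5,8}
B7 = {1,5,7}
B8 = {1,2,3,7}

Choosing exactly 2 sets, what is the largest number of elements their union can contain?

7

Choosing B6, B8 covers {1, 2, 3, 4, 5, 7, 8} — 7 elements.
No choice of 2 sets does better; here 6 is left uncovered.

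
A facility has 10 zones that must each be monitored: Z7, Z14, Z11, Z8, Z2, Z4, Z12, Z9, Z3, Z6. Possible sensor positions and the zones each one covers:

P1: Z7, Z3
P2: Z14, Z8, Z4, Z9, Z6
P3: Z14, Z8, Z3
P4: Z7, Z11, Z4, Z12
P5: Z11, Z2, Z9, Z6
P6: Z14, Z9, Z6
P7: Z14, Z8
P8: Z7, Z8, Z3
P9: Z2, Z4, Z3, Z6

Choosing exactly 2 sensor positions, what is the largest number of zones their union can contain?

Choosing P2, P4 covers {Z7, Z14, Z11, Z8, Z4, Z12, Z9, Z6} — 8 zones.
No choice of 2 sensor positions does better; here Z2, Z3 are left uncovered.

8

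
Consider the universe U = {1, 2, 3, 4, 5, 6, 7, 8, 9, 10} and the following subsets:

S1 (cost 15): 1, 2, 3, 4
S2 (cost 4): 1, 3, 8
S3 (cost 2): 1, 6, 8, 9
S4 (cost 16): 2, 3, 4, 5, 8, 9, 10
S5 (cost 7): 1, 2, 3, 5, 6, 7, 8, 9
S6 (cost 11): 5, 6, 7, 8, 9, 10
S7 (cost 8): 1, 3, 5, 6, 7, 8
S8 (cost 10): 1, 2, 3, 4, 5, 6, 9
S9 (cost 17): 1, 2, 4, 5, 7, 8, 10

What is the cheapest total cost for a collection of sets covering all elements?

S6, S8 cover every element at cost 11 + 10 = 21.
Any cover uses at least 2 sets; among all covering selections none totals below 21.
Greedy by coverage-per-cost would pick S3, S5, S4 for 25 — worse than the optimum 21.

21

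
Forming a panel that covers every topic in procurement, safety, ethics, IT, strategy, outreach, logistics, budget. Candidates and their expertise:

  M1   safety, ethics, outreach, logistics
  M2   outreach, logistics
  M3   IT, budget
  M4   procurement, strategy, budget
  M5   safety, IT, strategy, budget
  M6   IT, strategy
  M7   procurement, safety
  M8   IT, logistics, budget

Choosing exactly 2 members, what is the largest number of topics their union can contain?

Choosing M1, M4 covers {procurement, safety, ethics, strategy, outreach, logistics, budget} — 7 topics.
No choice of 2 members does better; here IT is left uncovered.

7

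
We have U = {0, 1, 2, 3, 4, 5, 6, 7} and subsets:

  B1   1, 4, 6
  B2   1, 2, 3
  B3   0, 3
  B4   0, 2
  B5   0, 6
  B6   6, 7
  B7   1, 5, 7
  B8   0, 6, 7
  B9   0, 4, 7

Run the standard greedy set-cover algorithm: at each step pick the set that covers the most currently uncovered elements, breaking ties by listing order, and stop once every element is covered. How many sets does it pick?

4

Pick 1: B1 covers 3 new elements (1, 4, 6).
Pick 2: B2 covers 2 new elements (2, 3).
Pick 3: B7 covers 2 new elements (5, 7).
Pick 4: B3 covers 1 new elements (0).
Greedy uses 4 sets.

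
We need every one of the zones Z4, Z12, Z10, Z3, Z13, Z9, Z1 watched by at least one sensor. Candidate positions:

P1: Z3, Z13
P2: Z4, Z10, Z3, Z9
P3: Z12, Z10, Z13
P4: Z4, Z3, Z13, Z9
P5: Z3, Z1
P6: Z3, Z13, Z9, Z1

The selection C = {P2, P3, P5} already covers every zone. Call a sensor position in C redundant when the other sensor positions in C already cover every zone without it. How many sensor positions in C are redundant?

0

Drop P2: Z4, Z9 uncovered — not redundant.
Drop P3: Z12, Z13 uncovered — not redundant.
Drop P5: Z1 uncovered — not redundant.
None of the sensor positions in C is redundant.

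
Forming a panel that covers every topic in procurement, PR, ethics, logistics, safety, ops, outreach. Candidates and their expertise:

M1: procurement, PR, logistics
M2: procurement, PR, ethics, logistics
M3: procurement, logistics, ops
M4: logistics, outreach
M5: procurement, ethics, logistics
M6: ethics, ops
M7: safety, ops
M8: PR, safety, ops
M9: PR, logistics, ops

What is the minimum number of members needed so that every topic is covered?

3

M2, M4, M7 together cover {procurement, PR, ethics, logistics, safety, ops, outreach} — every topic.
No 2 of the 9 members cover everything (all 36 pairs fall short), so 3 is minimum.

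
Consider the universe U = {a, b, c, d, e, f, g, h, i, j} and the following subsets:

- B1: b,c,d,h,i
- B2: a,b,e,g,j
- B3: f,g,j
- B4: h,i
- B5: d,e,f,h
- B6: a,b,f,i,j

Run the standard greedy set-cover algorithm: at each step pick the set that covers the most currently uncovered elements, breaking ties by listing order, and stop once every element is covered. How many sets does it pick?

3

Pick 1: B1 covers 5 new elements (b, c, d, h, i).
Pick 2: B2 covers 4 new elements (a, e, g, j).
Pick 3: B3 covers 1 new elements (f).
Greedy uses 3 sets.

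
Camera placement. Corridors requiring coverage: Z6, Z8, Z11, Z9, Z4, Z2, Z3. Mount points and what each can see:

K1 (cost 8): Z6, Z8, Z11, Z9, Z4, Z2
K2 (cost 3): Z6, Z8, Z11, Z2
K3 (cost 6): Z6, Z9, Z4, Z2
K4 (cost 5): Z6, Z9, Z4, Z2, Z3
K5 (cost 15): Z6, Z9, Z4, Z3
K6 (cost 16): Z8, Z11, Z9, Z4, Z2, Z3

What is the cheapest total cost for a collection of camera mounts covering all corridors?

8

K2, K4 cover every corridor at cost 3 + 5 = 8.
Any cover uses at least 2 camera mounts; among all covering selections none totals below 8.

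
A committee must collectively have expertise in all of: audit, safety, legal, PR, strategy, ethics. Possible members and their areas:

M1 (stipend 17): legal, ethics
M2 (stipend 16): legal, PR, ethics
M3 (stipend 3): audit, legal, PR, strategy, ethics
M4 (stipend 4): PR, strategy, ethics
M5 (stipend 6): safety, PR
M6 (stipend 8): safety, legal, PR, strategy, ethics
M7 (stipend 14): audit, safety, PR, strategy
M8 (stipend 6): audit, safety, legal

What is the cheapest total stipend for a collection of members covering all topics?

M3, M5 cover every topic at stipend 3 + 6 = 9.
Any cover uses at least 2 members; among all covering selections none totals below 9.

9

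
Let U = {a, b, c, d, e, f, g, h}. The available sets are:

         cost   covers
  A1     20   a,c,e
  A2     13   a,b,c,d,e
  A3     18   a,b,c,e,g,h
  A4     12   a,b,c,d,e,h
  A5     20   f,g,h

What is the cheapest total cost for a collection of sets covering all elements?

32

A4, A5 cover every element at cost 12 + 20 = 32.
Any cover uses at least 2 sets; among all covering selections none totals below 32.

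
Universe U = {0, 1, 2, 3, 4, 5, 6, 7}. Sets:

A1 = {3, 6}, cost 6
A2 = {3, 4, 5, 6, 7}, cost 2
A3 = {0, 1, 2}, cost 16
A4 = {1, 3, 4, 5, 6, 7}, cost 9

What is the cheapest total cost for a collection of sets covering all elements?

18

A2, A3 cover every element at cost 2 + 16 = 18.
Any cover uses at least 2 sets; among all covering selections none totals below 18.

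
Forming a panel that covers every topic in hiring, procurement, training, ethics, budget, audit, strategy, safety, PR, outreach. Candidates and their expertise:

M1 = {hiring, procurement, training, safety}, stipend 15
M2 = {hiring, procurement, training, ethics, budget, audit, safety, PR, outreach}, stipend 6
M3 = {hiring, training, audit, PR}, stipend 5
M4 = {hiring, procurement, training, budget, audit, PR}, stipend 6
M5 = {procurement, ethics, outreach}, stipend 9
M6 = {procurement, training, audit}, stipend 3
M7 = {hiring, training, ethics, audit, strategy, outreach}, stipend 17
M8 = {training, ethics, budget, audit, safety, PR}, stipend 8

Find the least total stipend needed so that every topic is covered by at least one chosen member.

M2, M7 cover every topic at stipend 6 + 17 = 23.
Any cover uses at least 2 members; among all covering selections none totals below 23.

23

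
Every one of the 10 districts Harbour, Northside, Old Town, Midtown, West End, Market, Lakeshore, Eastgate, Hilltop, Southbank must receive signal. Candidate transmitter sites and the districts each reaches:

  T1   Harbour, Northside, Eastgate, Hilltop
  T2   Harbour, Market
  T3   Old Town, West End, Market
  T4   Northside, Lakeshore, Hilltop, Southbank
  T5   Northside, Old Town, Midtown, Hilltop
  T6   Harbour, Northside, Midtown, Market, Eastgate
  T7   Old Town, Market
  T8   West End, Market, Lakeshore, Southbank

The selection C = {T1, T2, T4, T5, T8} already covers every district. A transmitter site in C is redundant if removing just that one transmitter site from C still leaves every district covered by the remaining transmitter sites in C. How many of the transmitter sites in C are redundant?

2

Drop T1: Eastgate uncovered — not redundant.
Drop T2: the rest still cover every district — redundant.
Drop T4: the rest still cover every district — redundant.
Drop T5: Old Town, Midtown uncovered — not redundant.
Drop T8: West End uncovered — not redundant.
2 redundant: T2, T4.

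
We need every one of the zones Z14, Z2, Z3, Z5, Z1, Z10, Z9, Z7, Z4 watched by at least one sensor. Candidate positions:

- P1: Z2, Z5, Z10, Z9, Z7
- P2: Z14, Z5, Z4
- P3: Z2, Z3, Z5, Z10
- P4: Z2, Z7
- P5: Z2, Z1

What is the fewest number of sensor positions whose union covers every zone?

4

P1, P2, P3, P5 together cover {Z14, Z2, Z3, Z5, Z1, Z10, Z9, Z7, Z4} — every zone.
No 3 of the 5 sensor positions cover everything (all 10 triples fall short), so 4 is minimum.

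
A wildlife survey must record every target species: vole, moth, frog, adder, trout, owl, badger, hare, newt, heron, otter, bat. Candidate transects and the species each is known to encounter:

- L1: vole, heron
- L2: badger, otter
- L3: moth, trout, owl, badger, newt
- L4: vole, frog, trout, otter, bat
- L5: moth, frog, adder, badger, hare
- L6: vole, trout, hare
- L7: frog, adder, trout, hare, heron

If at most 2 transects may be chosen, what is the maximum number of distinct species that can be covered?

9

Choosing L3, L4 covers {vole, moth, frog, trout, owl, badger, newt, otter, bat} — 9 species.
No choice of 2 transects does better; here adder, hare, heron are left uncovered.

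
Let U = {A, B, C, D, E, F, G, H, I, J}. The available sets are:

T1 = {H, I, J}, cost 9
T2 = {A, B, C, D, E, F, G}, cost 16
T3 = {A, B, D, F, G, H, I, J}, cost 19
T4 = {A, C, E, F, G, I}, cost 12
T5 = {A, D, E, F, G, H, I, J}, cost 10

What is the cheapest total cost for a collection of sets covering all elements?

25

T1, T2 cover every element at cost 9 + 16 = 25.
Any cover uses at least 2 sets; among all covering selections none totals below 25.
Greedy by coverage-per-cost would pick T5, T2 for 26 — worse than the optimum 25.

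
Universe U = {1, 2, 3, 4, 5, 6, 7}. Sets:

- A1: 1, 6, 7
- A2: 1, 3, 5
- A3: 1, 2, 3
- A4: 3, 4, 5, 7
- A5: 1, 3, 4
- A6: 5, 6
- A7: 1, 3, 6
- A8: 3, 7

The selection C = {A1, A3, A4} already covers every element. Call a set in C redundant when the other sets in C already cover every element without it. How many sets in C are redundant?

Drop A1: 6 uncovered — not redundant.
Drop A3: 2 uncovered — not redundant.
Drop A4: 4, 5 uncovered — not redundant.
None of the sets in C is redundant.

0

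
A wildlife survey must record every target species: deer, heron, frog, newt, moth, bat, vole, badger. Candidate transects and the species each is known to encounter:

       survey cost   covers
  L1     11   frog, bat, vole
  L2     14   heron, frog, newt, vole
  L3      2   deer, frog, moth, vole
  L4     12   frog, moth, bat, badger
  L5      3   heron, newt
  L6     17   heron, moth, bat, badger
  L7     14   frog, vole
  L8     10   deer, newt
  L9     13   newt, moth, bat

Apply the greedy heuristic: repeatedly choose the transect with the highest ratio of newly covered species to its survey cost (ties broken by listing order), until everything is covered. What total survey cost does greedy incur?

17

Pick 1: L3 adds 4 new (deer, frog, moth, vole) at survey cost 2 (ratio 4/2).
Pick 2: L5 adds 2 new (heron, newt) at survey cost 3 (ratio 2/3).
Pick 3: L4 adds 2 new (bat, badger) at survey cost 12 (ratio 2/12).
Greedy total survey cost: 2 + 3 + 12 = 17.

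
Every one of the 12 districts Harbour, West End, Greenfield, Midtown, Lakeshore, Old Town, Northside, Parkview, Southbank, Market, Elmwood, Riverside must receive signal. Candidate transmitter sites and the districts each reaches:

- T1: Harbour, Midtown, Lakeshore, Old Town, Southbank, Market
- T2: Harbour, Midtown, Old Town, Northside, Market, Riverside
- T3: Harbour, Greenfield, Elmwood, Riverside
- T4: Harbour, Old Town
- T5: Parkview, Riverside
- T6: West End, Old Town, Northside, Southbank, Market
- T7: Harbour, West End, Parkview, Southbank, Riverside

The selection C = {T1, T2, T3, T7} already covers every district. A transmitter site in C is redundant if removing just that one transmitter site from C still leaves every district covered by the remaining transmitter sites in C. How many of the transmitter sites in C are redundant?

Drop T1: Lakeshore uncovered — not redundant.
Drop T2: Northside uncovered — not redundant.
Drop T3: Greenfield, Elmwood uncovered — not redundant.
Drop T7: West End, Parkview uncovered — not redundant.
None of the transmitter sites in C is redundant.

0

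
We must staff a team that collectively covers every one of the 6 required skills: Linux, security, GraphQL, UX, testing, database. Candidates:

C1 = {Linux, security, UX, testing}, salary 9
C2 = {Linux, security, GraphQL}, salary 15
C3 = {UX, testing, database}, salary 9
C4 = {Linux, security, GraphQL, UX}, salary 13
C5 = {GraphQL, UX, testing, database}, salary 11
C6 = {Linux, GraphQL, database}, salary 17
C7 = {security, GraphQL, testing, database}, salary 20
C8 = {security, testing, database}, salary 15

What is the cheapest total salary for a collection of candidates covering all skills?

C1, C5 cover every skill at salary 9 + 11 = 20.
Any cover uses at least 2 candidates; among all covering selections none totals below 20.

20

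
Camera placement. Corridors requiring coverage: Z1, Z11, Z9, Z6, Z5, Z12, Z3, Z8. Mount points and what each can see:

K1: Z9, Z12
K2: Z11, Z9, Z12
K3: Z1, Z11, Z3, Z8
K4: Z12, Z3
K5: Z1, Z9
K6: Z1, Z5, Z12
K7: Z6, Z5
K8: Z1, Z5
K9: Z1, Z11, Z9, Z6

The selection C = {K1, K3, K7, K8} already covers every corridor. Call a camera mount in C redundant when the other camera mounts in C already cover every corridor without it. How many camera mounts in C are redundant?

Drop K1: Z9, Z12 uncovered — not redundant.
Drop K3: Z11, Z3, Z8 uncovered — not redundant.
Drop K7: Z6 uncovered — not redundant.
Drop K8: the rest still cover every corridor — redundant.
1 redundant: K8.

1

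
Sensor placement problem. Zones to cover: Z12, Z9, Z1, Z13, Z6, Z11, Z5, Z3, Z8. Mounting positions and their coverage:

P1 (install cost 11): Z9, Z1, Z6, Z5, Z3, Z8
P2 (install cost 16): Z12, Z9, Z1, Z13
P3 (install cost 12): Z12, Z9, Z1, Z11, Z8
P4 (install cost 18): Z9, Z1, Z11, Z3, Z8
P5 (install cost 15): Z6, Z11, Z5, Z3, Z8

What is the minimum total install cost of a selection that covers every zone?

31

P2, P5 cover every zone at install cost 16 + 15 = 31.
Any cover uses at least 2 sensor positions; among all covering selections none totals below 31.
Greedy by coverage-per-install cost would pick P1, P3, P2 for 39 — worse than the optimum 31.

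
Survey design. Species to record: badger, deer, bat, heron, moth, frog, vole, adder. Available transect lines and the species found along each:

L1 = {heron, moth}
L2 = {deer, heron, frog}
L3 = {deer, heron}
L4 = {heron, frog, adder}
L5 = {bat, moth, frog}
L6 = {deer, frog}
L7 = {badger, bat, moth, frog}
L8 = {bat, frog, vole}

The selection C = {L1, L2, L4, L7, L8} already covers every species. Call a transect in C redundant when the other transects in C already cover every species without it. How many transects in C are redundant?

1

Drop L1: the rest still cover every species — redundant.
Drop L2: deer uncovered — not redundant.
Drop L4: adder uncovered — not redundant.
Drop L7: badger uncovered — not redundant.
Drop L8: vole uncovered — not redundant.
1 redundant: L1.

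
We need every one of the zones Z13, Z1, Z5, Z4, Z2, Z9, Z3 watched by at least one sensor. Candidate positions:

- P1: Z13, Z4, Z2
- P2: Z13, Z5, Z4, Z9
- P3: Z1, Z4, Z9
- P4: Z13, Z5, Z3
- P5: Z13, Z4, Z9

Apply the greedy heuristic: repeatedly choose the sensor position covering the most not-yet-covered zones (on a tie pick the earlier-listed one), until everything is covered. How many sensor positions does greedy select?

Pick 1: P2 covers 4 new zones (Z13, Z5, Z4, Z9).
Pick 2: P1 covers 1 new zones (Z2).
Pick 3: P3 covers 1 new zones (Z1).
Pick 4: P4 covers 1 new zones (Z3).
Greedy uses 4 sensor positions. (The true minimum is 3.)

4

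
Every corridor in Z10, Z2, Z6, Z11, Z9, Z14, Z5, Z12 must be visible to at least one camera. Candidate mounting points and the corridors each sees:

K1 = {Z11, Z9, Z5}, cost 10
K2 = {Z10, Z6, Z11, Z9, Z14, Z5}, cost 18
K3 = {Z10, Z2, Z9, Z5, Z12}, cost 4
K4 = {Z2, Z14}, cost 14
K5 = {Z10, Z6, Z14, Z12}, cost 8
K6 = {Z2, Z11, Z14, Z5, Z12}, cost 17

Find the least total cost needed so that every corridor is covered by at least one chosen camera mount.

K2, K3 cover every corridor at cost 18 + 4 = 22.
Any cover uses at least 2 camera mounts; among all covering selections none totals below 22.

22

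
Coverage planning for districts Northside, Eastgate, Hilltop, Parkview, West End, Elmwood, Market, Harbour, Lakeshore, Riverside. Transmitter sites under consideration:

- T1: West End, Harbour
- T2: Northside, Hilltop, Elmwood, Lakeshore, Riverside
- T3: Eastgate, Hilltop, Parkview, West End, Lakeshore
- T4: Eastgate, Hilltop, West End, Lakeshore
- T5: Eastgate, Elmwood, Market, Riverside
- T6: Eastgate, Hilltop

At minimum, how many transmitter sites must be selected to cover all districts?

4

T1, T2, T3, T5 together cover {Northside, Eastgate, Hilltop, Parkview, West End, Elmwood, Market, Harbour, Lakeshore, Riverside} — every district.
No 3 of the 6 transmitter sites cover everything (all 20 triples fall short), so 4 is minimum.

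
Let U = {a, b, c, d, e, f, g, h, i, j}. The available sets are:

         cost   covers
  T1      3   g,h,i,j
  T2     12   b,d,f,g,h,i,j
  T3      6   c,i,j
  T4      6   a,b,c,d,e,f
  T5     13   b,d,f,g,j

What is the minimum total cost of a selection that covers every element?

T1, T4 cover every element at cost 3 + 6 = 9.
Any cover uses at least 2 sets; among all covering selections none totals below 9.

9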